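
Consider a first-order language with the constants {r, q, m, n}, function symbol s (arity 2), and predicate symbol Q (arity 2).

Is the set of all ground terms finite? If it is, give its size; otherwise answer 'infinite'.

infinite

The signature has at least one function symbol (s, arity 2) and at least one constant (r).
Iterating s gives infinitely many distinct ground terms: r, s(r, r), s(s(r, r), s(r, r)), ...
So the Herbrand universe is infinite.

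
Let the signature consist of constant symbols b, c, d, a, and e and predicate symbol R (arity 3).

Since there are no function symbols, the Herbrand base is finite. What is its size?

With no function symbols, the Herbrand universe is just the 5 constants.
Ground atoms per predicate: R: 5^3 = 125.
Herbrand base size = 125 = 125.

125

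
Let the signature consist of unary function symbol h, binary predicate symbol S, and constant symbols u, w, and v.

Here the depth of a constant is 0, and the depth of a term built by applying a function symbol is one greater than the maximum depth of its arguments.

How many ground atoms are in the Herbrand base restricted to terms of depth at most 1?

First count ground terms of depth ≤ 1.
If N_k denotes the number of depth-≤k ground terms, the 3 constants give N_0 = 3, and each function symbol of arity r contributes N_{k-1}^r new terms at level k: N_k = 3 + N_{k-1}.
N_0 = 3
N_1 = 3 + 3 = 6
Explicitly: u, w, v, h(u), h(w), h(v).
So |H| = 6.
Ground atoms are formed by filling each argument slot of a predicate with a term from H, so an r-ary predicate gives |H|^r atoms:
  S: 6^2 = 36
Total ground atoms: 36.

36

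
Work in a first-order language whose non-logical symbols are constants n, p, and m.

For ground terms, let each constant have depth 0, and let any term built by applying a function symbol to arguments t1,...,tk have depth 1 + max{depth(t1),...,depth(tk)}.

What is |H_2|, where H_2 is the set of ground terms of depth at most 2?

3

With no function symbols every ground term is a constant, so there are exactly 3 ground terms at every depth bound.
N_0 = 3
N_1 = 3
N_2 = 3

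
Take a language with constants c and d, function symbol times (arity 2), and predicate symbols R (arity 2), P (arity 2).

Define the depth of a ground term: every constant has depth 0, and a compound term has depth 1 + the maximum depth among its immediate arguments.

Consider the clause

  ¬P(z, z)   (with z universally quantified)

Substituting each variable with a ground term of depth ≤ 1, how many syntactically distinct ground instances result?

Ground terms of depth ≤ 1:
  If N_k denotes the number of depth-≤k ground terms, the 2 constants give N_0 = 2, and each function symbol of arity r contributes N_{k-1}^r new terms at level k: N_k = 2 + N_{k-1}^2.
  N_0 = 2
  N_1 = 2 + 2^2 = 6
So there are 6 ground terms available for substitution.
The variable z ranges independently over the available ground terms, and distinct assignments produce distinct instances.
Number of ground instances = 6.

6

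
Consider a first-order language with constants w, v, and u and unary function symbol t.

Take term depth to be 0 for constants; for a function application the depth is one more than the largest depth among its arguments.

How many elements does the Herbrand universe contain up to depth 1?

Count level by level. With function symbols t/1, the terms of depth ≤ k are the 3 constants together with each function applied to depth-≤(k−1) tuples, so N_k = 3 + N_{k-1}.
N_0 = 3
N_1 = 3 + 3 = 6
Explicitly: w, v, u, t(w), t(v), t(u).

6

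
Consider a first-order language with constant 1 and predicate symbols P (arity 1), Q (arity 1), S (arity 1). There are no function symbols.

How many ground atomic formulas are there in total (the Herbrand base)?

With no function symbols, the Herbrand universe is just the 1 constant.
Ground atoms per predicate: P: 1, Q: 1, S: 1.
Herbrand base size = 1 + 1 + 1 = 3.

3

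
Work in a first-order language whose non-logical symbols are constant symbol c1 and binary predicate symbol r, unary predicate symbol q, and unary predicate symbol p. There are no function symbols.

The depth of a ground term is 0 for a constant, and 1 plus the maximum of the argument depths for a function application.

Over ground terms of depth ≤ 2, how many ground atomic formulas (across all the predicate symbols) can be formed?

First count ground terms of depth ≤ 2.
With no function symbols every ground term is a constant, so there is exactly 1 ground term at every depth bound.
N_0 = 1
N_1 = 1
N_2 = 1
Explicitly: c1.
So |H| = 1.
Each predicate of arity r yields |H|^r ground atoms (one per choice of an r-tuple from H):
  r: 1^2 = 1;  q: 1;  p: 1
Total ground atoms: 1 + 1 + 1 = 3.

3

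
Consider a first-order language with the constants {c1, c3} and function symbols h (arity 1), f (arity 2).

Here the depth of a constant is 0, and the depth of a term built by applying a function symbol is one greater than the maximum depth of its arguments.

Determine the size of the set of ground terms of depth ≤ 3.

5552

Write N_k for the number of ground terms of depth ≤ k. A term of depth ≤ k is either a constant or a function symbol applied to arguments of depth ≤ k−1, so N_k = 2 + N_{k-1} + N_{k-1}^2.
N_0 = 2
N_1 = 2 + 2 + 2^2 = 8
N_2 = 2 + 8 + 8^2 = 74
N_3 = 2 + 74 + 74^2 = 5552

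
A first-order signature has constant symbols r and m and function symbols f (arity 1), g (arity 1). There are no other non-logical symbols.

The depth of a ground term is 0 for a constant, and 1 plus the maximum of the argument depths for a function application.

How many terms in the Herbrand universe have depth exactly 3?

Count level by level. With function symbols f/1, g/1, the terms of depth ≤ k are the 2 constants together with each function applied to depth-≤(k−1) tuples, so N_k = 2 + N_{k-1} + N_{k-1}.
N_0 = 2
N_1 = 2 + 2 + 2 = 6
N_2 = 2 + 6 + 6 = 14
N_3 = 2 + 14 + 14 = 30
Terms of depth exactly 3: N_3 − N_2 = 30 − 14 = 16.

16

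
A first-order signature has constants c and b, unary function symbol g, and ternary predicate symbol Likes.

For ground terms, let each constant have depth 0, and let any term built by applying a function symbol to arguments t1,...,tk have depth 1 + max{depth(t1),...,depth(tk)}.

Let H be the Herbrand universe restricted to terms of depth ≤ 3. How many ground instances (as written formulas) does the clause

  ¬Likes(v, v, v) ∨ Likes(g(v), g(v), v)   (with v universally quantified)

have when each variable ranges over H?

Ground terms of depth ≤ 3:
  If N_k denotes the number of depth-≤k ground terms, the 2 constants give N_0 = 2, and each function symbol of arity r contributes N_{k-1}^r new terms at level k: N_k = 2 + N_{k-1}.
  N_0 = 2
  N_1 = 2 + 2 = 4
  N_2 = 2 + 4 = 6
  N_3 = 2 + 6 = 8
So there are 8 ground terms available for substitution.
The clause has 1 distinct variable (v), which appears in the body. In the free term algebra distinct substitutions yield syntactically distinct ground instances.
Number of ground instances = 8.

8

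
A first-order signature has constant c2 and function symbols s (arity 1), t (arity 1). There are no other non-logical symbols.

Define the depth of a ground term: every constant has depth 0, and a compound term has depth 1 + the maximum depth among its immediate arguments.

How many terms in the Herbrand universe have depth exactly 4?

If N_k denotes the number of depth-≤k ground terms, the 1 constant gives N_0 = 1, and each function symbol of arity r contributes N_{k-1}^r new terms at level k: N_k = 1 + N_{k-1} + N_{k-1}.
N_0 = 1
N_1 = 1 + 1 + 1 = 3
N_2 = 1 + 3 + 3 = 7
N_3 = 1 + 7 + 7 = 15
N_4 = 1 + 15 + 15 = 31
Terms of depth exactly 4: N_4 − N_3 = 31 − 15 = 16.

16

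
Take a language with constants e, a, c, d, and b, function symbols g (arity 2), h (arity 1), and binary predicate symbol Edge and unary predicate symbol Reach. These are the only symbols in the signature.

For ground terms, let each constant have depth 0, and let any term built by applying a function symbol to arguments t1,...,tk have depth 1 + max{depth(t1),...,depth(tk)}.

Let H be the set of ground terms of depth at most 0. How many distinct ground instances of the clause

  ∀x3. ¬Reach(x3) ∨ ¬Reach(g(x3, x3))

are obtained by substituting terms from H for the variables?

Ground terms of depth ≤ 0:
  Let N_k count ground terms of depth at most k. Each non-constant term of depth ≤ k is some function symbol applied to depth-≤(k−1) arguments, giving N_k = 5 + N_{k-1}^2 + N_{k-1}.
  N_0 = 5
  Explicitly: e, a, c, d, b.
So there are 5 ground terms available for substitution.
The variable x3 ranges independently over the available ground terms, and distinct assignments produce distinct instances.
Number of ground instances = 5.

5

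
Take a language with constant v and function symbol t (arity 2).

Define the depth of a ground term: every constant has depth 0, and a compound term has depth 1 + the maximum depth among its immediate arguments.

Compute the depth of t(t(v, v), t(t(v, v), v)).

3

depth(t(v, v)) = 1 + max(0, 0) = 1
depth(t(t(v, v), v)) = 1 + max(1, 0) = 2
depth(t(t(v, v), t(t(v, v), v))) = 1 + max(1, 2) = 3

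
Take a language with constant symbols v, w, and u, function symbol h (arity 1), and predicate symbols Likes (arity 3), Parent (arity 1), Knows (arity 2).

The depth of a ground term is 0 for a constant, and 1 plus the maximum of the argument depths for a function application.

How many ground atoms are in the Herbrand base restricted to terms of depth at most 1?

First count ground terms of depth ≤ 1.
If N_k denotes the number of depth-≤k ground terms, the 3 constants give N_0 = 3, and each function symbol of arity r contributes N_{k-1}^r new terms at level k: N_k = 3 + N_{k-1}.
N_0 = 3
N_1 = 3 + 3 = 6
Explicitly: v, w, u, h(v), h(w), h(u).
So |H| = 6.
A ground atom is a predicate applied to a tuple of terms from H, so the count is the sum over predicates of |H|^arity:
  Likes: 6^3 = 216;  Parent: 6;  Knows: 6^2 = 36
Total ground atoms: 216 + 6 + 36 = 258.

258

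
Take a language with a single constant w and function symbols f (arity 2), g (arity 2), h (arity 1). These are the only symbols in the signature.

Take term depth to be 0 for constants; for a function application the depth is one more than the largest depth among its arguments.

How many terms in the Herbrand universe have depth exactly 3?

Let N_k count ground terms of depth at most k. Each non-constant term of depth ≤ k is some function symbol applied to depth-≤(k−1) arguments, giving N_k = 1 + N_{k-1}^2 + N_{k-1}^2 + N_{k-1}.
N_0 = 1
N_1 = 1 + 1^2 + 1^2 + 1 = 4
N_2 = 1 + 4^2 + 4^2 + 4 = 37
N_3 = 1 + 37^2 + 37^2 + 37 = 2776
Terms of depth exactly 3: N_3 − N_2 = 2776 − 37 = 2739.

2739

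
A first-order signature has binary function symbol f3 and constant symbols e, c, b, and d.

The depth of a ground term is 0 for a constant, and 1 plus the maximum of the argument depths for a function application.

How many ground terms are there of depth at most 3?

Let N_k = |{terms of depth ≤ k}|. Then N_0 = 4 and N_k = 4 + N_{k-1}^2 for k ≥ 1 (one summand per function symbol, arity giving the exponent).
N_0 = 4
N_1 = 4 + 4^2 = 20
N_2 = 4 + 20^2 = 404
N_3 = 4 + 404^2 = 163220

163220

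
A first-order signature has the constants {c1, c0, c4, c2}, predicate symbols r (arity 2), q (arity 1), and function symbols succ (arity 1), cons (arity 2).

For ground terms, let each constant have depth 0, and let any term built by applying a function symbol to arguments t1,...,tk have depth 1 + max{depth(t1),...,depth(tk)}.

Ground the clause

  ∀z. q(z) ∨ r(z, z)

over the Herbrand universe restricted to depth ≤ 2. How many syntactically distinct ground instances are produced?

604

Ground terms of depth ≤ 2:
  If N_k denotes the number of depth-≤k ground terms, the 4 constants give N_0 = 4, and each function symbol of arity r contributes N_{k-1}^r new terms at level k: N_k = 4 + N_{k-1} + N_{k-1}^2.
  N_0 = 4
  N_1 = 4 + 4 + 4^2 = 24
  N_2 = 4 + 24 + 24^2 = 604
So there are 604 ground terms available for substitution.
There is 1 variable to instantiate (z),  occurring in at least one literal, so different choices give different ground instances.
Number of ground instances = 604.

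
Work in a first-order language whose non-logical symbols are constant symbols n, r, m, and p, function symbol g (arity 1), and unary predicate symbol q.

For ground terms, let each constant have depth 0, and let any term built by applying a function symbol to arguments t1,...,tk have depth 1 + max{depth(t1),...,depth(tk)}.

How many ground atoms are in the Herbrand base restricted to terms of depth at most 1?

8

First count ground terms of depth ≤ 1.
Write N_k for the number of ground terms of depth ≤ k. A term of depth ≤ k is either a constant or a function symbol applied to arguments of depth ≤ k−1, so N_k = 4 + N_{k-1}.
N_0 = 4
N_1 = 4 + 4 = 8
So |H| = 8.
A ground atom is a predicate applied to a tuple of terms from H, so the count is the sum over predicates of |H|^arity:
  q: 8
Total ground atoms: 8.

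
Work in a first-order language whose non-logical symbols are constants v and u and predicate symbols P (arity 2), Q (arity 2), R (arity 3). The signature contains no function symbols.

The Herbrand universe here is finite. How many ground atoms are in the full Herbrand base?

With no function symbols, the Herbrand universe is just the 2 constants.
Ground atoms per predicate: P: 2^2 = 4, Q: 2^2 = 4, R: 2^3 = 8.
Herbrand base size = 4 + 4 + 8 = 16.

16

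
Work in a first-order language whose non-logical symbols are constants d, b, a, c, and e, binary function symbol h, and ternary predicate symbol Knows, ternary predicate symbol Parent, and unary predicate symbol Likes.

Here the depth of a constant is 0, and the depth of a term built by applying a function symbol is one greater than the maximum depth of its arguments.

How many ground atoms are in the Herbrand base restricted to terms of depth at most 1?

54030

First count ground terms of depth ≤ 1.
Let N_k = |{terms of depth ≤ k}|. Then N_0 = 5 and N_k = 5 + N_{k-1}^2 for k ≥ 1 (one summand per function symbol, arity giving the exponent).
N_0 = 5
N_1 = 5 + 5^2 = 30
So |H| = 30.
For each predicate symbol, the number of ground atoms is |H| raised to its arity; summing:
  Knows: 30^3 = 27000;  Parent: 30^3 = 27000;  Likes: 30
Total ground atoms: 27000 + 27000 + 30 = 54030.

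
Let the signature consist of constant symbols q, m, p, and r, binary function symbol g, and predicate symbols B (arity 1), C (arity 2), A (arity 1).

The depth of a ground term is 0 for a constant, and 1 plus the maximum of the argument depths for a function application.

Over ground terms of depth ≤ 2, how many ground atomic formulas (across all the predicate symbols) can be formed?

First count ground terms of depth ≤ 2.
Let N_k = |{terms of depth ≤ k}|. Then N_0 = 4 and N_k = 4 + N_{k-1}^2 for k ≥ 1 (one summand per function symbol, arity giving the exponent).
N_0 = 4
N_1 = 4 + 4^2 = 20
N_2 = 4 + 20^2 = 404
So |H| = 404.
For each predicate symbol, the number of ground atoms is |H| raised to its arity; summing:
  B: 404;  C: 404^2 = 163216;  A: 404
Total ground atoms: 404 + 163216 + 404 = 164024.

164024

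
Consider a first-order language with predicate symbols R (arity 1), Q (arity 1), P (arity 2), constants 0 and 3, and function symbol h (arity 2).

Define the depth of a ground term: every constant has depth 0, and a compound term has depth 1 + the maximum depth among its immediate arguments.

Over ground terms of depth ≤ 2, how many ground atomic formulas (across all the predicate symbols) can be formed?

First count ground terms of depth ≤ 2.
Let N_k = |{terms of depth ≤ k}|. Then N_0 = 2 and N_k = 2 + N_{k-1}^2 for k ≥ 1 (one summand per function symbol, arity giving the exponent).
N_0 = 2
N_1 = 2 + 2^2 = 6
N_2 = 2 + 6^2 = 38
So |H| = 38.
For each predicate symbol, the number of ground atoms is |H| raised to its arity; summing:
  R: 38;  Q: 38;  P: 38^2 = 1444
Total ground atoms: 38 + 38 + 1444 = 1520.

1520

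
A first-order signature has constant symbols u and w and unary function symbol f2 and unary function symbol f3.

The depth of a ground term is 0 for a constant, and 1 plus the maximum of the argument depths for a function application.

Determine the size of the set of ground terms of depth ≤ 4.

Count level by level. With function symbols f2/1, f3/1, the terms of depth ≤ k are the 2 constants together with each function applied to depth-≤(k−1) tuples, so N_k = 2 + N_{k-1} + N_{k-1}.
N_0 = 2
N_1 = 2 + 2 + 2 = 6
N_2 = 2 + 6 + 6 = 14
N_3 = 2 + 14 + 14 = 30
N_4 = 2 + 30 + 30 = 62

62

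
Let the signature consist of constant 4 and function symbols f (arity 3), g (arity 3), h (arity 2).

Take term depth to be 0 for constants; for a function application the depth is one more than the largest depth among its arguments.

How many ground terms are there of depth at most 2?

145

Write N_k for the number of ground terms of depth ≤ k. A term of depth ≤ k is either a constant or a function symbol applied to arguments of depth ≤ k−1, so N_k = 1 + N_{k-1}^3 + N_{k-1}^3 + N_{k-1}^2.
N_0 = 1
N_1 = 1 + 1^3 + 1^3 + 1^2 = 4
N_2 = 1 + 4^3 + 4^3 + 4^2 = 145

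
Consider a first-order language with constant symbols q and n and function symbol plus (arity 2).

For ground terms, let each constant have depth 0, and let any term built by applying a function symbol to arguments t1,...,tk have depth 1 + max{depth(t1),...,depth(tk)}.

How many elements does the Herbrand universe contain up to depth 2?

Count level by level. With function symbols plus/2, the terms of depth ≤ k are the 2 constants together with each function applied to depth-≤(k−1) tuples, so N_k = 2 + N_{k-1}^2.
N_0 = 2
N_1 = 2 + 2^2 = 6
N_2 = 2 + 6^2 = 38

38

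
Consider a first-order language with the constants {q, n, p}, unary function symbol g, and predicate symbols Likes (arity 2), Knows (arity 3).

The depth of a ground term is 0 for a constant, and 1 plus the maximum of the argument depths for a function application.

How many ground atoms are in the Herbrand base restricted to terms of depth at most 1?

252

First count ground terms of depth ≤ 1.
Let N_k = |{terms of depth ≤ k}|. Then N_0 = 3 and N_k = 3 + N_{k-1} for k ≥ 1 (one summand per function symbol, arity giving the exponent).
N_0 = 3
N_1 = 3 + 3 = 6
Explicitly: q, n, p, g(q), g(n), g(p).
So |H| = 6.
Ground atoms are formed by filling each argument slot of a predicate with a term from H, so an r-ary predicate gives |H|^r atoms:
  Likes: 6^2 = 36;  Knows: 6^3 = 216
Total ground atoms: 36 + 216 = 252.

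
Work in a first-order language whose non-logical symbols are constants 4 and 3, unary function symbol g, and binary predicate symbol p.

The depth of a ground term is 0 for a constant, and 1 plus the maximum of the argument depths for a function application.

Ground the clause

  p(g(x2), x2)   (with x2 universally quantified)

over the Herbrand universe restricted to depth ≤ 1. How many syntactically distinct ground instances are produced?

4

Ground terms of depth ≤ 1:
  Let N_k count ground terms of depth at most k. Each non-constant term of depth ≤ k is some function symbol applied to depth-≤(k−1) arguments, giving N_k = 2 + N_{k-1}.
  N_0 = 2
  N_1 = 2 + 2 = 4
So there are 4 ground terms available for substitution.
There is 1 variable to instantiate (x2),  occurring in at least one literal, so different choices give different ground instances.
Number of ground instances = 4.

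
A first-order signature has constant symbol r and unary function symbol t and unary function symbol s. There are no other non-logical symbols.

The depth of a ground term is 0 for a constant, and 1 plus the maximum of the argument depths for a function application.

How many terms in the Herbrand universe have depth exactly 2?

4

If N_k denotes the number of depth-≤k ground terms, the 1 constant gives N_0 = 1, and each function symbol of arity r contributes N_{k-1}^r new terms at level k: N_k = 1 + N_{k-1} + N_{k-1}.
N_0 = 1
N_1 = 1 + 1 + 1 = 3
N_2 = 1 + 3 + 3 = 7
Terms of depth exactly 2: N_2 − N_1 = 7 − 3 = 4.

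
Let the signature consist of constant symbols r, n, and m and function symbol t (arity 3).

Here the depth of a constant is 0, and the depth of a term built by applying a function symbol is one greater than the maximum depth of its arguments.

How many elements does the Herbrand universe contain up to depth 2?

27003

Let N_k count ground terms of depth at most k. Each non-constant term of depth ≤ k is some function symbol applied to depth-≤(k−1) arguments, giving N_k = 3 + N_{k-1}^3.
N_0 = 3
N_1 = 3 + 3^3 = 30
N_2 = 3 + 30^3 = 27003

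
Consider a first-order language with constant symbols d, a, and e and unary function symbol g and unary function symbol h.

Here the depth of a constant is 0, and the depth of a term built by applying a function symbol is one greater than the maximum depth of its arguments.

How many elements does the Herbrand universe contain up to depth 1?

Let N_k count ground terms of depth at most k. Each non-constant term of depth ≤ k is some function symbol applied to depth-≤(k−1) arguments, giving N_k = 3 + N_{k-1} + N_{k-1}.
N_0 = 3
N_1 = 3 + 3 + 3 = 9
Explicitly: d, a, e, g(d), g(a), g(e), h(d), h(a), h(e).

9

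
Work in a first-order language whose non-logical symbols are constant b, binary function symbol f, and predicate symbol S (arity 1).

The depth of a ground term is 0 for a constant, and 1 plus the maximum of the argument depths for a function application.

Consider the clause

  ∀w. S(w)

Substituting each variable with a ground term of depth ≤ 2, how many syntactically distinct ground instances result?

5

Ground terms of depth ≤ 2:
  Let N_k = |{terms of depth ≤ k}|. Then N_0 = 1 and N_k = 1 + N_{k-1}^2 for k ≥ 1 (one summand per function symbol, arity giving the exponent).
  N_0 = 1
  N_1 = 1 + 1^2 = 2
  N_2 = 1 + 2^2 = 5
  Explicitly: b, f(b, b), f(b, f(b, b)), f(f(b, b), b), f(f(b, b), f(b, b)).
So there are 5 ground terms available for substitution.
The body mentions the single quantified variable w; since ground terms form a free algebra, no two substitutions collapse to the same formula.
Number of ground instances = 5.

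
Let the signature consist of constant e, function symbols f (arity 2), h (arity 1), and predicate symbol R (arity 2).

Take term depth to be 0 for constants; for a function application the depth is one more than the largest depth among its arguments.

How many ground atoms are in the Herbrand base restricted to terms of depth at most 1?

First count ground terms of depth ≤ 1.
Count level by level. With function symbols f/2, h/1, the terms of depth ≤ k are the 1 constant together with each function applied to depth-≤(k−1) tuples, so N_k = 1 + N_{k-1}^2 + N_{k-1}.
N_0 = 1
N_1 = 1 + 1^2 + 1 = 3
So |H| = 3.
A ground atom is a predicate applied to a tuple of terms from H, so the count is the sum over predicates of |H|^arity:
  R: 3^2 = 9
Total ground atoms: 9.

9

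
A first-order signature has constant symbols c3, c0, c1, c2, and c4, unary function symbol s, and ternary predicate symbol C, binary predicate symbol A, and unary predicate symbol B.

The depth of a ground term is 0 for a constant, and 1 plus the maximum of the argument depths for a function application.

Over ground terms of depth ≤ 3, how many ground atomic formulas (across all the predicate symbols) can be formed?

8420

First count ground terms of depth ≤ 3.
If N_k denotes the number of depth-≤k ground terms, the 5 constants give N_0 = 5, and each function symbol of arity r contributes N_{k-1}^r new terms at level k: N_k = 5 + N_{k-1}.
N_0 = 5
N_1 = 5 + 5 = 10
N_2 = 5 + 10 = 15
N_3 = 5 + 15 = 20
So |H| = 20.
Each predicate of arity r yields |H|^r ground atoms (one per choice of an r-tuple from H):
  C: 20^3 = 8000;  A: 20^2 = 400;  B: 20
Total ground atoms: 8000 + 400 + 20 = 8420.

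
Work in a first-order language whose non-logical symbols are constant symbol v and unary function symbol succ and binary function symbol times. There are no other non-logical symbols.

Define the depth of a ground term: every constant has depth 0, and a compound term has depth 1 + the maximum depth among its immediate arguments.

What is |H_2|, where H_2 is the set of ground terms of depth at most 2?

Write N_k for the number of ground terms of depth ≤ k. A term of depth ≤ k is either a constant or a function symbol applied to arguments of depth ≤ k−1, so N_k = 1 + N_{k-1} + N_{k-1}^2.
N_0 = 1
N_1 = 1 + 1 + 1^2 = 3
N_2 = 1 + 3 + 3^2 = 13

13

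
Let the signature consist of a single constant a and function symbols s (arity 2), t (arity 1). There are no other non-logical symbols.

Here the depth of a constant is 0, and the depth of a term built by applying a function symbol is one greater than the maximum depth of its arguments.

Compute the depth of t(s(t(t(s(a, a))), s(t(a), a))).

depth(s(a, a)) = 1 + max(0, 0) = 1
depth(t(s(a, a))) = 1 + depth(s(a, a)) = 1 + 1 = 2
depth(t(t(s(a, a)))) = 1 + depth(t(s(a, a))) = 1 + 2 = 3
depth(t(a)) = 1 + depth(a) = 1 + 0 = 1
depth(s(t(a), a)) = 1 + max(1, 0) = 2
depth(s(t(t(s(a, a))), s(t(a), a))) = 1 + max(3, 2) = 4
depth(t(s(t(t(s(a, a))), s(t(a), a)))) = 1 + depth(s(t(t(s(a, a))), s(t(a), a))) = 1 + 4 = 5

5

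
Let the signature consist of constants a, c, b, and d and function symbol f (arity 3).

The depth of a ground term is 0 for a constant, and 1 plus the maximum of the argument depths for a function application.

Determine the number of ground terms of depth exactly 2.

If N_k denotes the number of depth-≤k ground terms, the 4 constants give N_0 = 4, and each function symbol of arity r contributes N_{k-1}^r new terms at level k: N_k = 4 + N_{k-1}^3.
N_0 = 4
N_1 = 4 + 4^3 = 68
N_2 = 4 + 68^3 = 314436
Terms of depth exactly 2: N_2 − N_1 = 314436 − 68 = 314368.

314368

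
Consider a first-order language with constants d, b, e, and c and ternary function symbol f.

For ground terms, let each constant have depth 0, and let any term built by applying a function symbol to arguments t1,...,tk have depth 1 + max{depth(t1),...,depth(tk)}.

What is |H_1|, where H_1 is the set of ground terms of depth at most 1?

Let N_k count ground terms of depth at most k. Each non-constant term of depth ≤ k is some function symbol applied to depth-≤(k−1) arguments, giving N_k = 4 + N_{k-1}^3.
N_0 = 4
N_1 = 4 + 4^3 = 68

68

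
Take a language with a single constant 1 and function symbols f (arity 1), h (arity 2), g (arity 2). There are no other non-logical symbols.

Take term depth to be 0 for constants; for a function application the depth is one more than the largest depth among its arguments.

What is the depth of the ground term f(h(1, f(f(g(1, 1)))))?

depth(g(1, 1)) = 1 + max(0, 0) = 1
depth(f(g(1, 1))) = 1 + depth(g(1, 1)) = 1 + 1 = 2
depth(f(f(g(1, 1)))) = 1 + depth(f(g(1, 1))) = 1 + 2 = 3
depth(h(1, f(f(g(1, 1))))) = 1 + max(0, 3) = 4
depth(f(h(1, f(f(g(1, 1)))))) = 1 + depth(h(1, f(f(g(1, 1))))) = 1 + 4 = 5

5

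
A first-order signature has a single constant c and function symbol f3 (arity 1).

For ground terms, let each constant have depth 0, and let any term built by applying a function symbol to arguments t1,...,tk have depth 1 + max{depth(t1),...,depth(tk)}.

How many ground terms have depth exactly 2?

1

Let N_k = |{terms of depth ≤ k}|. Then N_0 = 1 and N_k = 1 + N_{k-1} for k ≥ 1 (one summand per function symbol, arity giving the exponent).
N_0 = 1
N_1 = 1 + 1 = 2
N_2 = 1 + 2 = 3
Terms of depth exactly 2: N_2 − N_1 = 3 − 2 = 1.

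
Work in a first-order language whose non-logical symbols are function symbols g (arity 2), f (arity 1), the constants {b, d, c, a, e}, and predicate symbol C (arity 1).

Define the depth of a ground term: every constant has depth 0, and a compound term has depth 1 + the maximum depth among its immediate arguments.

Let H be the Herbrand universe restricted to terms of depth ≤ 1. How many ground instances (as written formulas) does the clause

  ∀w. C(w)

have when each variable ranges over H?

Ground terms of depth ≤ 1:
  Let N_k count ground terms of depth at most k. Each non-constant term of depth ≤ k is some function symbol applied to depth-≤(k−1) arguments, giving N_k = 5 + N_{k-1}^2 + N_{k-1}.
  N_0 = 5
  N_1 = 5 + 5^2 + 5 = 35
So there are 35 ground terms available for substitution.
There is 1 variable to instantiate (w),  occurring in at least one literal, so different choices give different ground instances.
Number of ground instances = 35.

35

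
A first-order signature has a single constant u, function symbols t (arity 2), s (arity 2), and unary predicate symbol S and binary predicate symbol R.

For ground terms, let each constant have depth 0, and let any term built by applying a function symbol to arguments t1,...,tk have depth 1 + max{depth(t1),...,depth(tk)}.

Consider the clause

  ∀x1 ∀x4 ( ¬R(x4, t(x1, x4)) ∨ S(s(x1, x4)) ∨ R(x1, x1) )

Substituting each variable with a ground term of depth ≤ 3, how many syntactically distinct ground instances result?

Ground terms of depth ≤ 3:
  Count level by level. With function symbols t/2, s/2, the terms of depth ≤ k are the 1 constant together with each function applied to depth-≤(k−1) tuples, so N_k = 1 + N_{k-1}^2 + N_{k-1}^2.
  N_0 = 1
  N_1 = 1 + 1^2 + 1^2 = 3
  N_2 = 1 + 3^2 + 3^2 = 19
  N_3 = 1 + 19^2 + 19^2 = 723
So there are 723 ground terms available for substitution.
Each of x1, x4 ranges independently over the available ground terms, and distinct assignments produce distinct instances.
Number of ground instances = 723^2 = 522729.

522729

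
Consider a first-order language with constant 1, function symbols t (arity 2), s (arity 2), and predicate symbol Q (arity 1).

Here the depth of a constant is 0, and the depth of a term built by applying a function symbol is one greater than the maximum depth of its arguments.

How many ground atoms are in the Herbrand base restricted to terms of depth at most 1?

3

First count ground terms of depth ≤ 1.
Let N_k count ground terms of depth at most k. Each non-constant term of depth ≤ k is some function symbol applied to depth-≤(k−1) arguments, giving N_k = 1 + N_{k-1}^2 + N_{k-1}^2.
N_0 = 1
N_1 = 1 + 1^2 + 1^2 = 3
So |H| = 3.
Each predicate of arity r yields |H|^r ground atoms (one per choice of an r-tuple from H):
  Q: 3
Total ground atoms: 3.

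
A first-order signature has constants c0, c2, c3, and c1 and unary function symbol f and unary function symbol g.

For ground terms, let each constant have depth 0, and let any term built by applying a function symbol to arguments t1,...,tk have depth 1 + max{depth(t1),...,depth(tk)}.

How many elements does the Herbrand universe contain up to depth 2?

28

Write N_k for the number of ground terms of depth ≤ k. A term of depth ≤ k is either a constant or a function symbol applied to arguments of depth ≤ k−1, so N_k = 4 + N_{k-1} + N_{k-1}.
N_0 = 4
N_1 = 4 + 4 + 4 = 12
N_2 = 4 + 12 + 12 = 28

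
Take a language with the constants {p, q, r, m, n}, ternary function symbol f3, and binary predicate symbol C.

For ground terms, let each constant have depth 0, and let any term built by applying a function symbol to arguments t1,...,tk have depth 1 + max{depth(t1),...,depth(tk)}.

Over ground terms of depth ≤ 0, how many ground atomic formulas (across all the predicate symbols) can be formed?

25

First count ground terms of depth ≤ 0.
If N_k denotes the number of depth-≤k ground terms, the 5 constants give N_0 = 5, and each function symbol of arity r contributes N_{k-1}^r new terms at level k: N_k = 5 + N_{k-1}^3.
N_0 = 5
Explicitly: p, q, r, m, n.
So |H| = 5.
Each predicate of arity r yields |H|^r ground atoms (one per choice of an r-tuple from H):
  C: 5^2 = 25
Total ground atoms: 25.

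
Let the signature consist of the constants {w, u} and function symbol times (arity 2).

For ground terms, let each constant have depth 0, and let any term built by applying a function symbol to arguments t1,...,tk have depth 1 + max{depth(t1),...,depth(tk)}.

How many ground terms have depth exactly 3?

1408

Write N_k for the number of ground terms of depth ≤ k. A term of depth ≤ k is either a constant or a function symbol applied to arguments of depth ≤ k−1, so N_k = 2 + N_{k-1}^2.
N_0 = 2
N_1 = 2 + 2^2 = 6
N_2 = 2 + 6^2 = 38
N_3 = 2 + 38^2 = 1446
Terms of depth exactly 3: N_3 − N_2 = 1446 − 38 = 1408.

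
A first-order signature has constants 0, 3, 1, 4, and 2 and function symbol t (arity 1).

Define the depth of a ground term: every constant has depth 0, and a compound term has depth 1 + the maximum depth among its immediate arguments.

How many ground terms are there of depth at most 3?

20

Write N_k for the number of ground terms of depth ≤ k. A term of depth ≤ k is either a constant or a function symbol applied to arguments of depth ≤ k−1, so N_k = 5 + N_{k-1}.
N_0 = 5
N_1 = 5 + 5 = 10
N_2 = 5 + 10 = 15
N_3 = 5 + 15 = 20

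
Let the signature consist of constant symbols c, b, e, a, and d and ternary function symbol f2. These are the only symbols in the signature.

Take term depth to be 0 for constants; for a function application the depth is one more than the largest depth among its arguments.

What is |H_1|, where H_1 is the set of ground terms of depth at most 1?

Let N_k = |{terms of depth ≤ k}|. Then N_0 = 5 and N_k = 5 + N_{k-1}^3 for k ≥ 1 (one summand per function symbol, arity giving the exponent).
N_0 = 5
N_1 = 5 + 5^3 = 130

130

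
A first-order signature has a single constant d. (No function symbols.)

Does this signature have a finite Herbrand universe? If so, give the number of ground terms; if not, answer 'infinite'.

There are no function symbols, so the only ground term is the single constant.
The Herbrand universe is {d}, finite with 1 element.

1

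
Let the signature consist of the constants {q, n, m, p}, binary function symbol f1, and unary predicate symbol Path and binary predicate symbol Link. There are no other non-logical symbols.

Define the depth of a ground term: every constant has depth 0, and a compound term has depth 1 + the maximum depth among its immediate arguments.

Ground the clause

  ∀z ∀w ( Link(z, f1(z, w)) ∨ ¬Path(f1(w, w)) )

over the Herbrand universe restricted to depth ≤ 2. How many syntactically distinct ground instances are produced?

Ground terms of depth ≤ 2:
  Let N_k count ground terms of depth at most k. Each non-constant term of depth ≤ k is some function symbol applied to depth-≤(k−1) arguments, giving N_k = 4 + N_{k-1}^2.
  N_0 = 4
  N_1 = 4 + 4^2 = 20
  N_2 = 4 + 20^2 = 404
So there are 404 ground terms available for substitution.
There are 2 variables to instantiate (z, w), each occurring in at least one literal, so different choices give different ground instances.
Number of ground instances = 404^2 = 163216.

163216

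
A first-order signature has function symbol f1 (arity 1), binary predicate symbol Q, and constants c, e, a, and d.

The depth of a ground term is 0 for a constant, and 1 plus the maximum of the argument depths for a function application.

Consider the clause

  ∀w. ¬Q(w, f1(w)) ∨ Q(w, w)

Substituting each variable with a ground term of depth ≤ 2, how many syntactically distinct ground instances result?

12

Ground terms of depth ≤ 2:
  Let N_k = |{terms of depth ≤ k}|. Then N_0 = 4 and N_k = 4 + N_{k-1} for k ≥ 1 (one summand per function symbol, arity giving the exponent).
  N_0 = 4
  N_1 = 4 + 4 = 8
  N_2 = 4 + 8 = 12
So there are 12 ground terms available for substitution.
The body mentions the single quantified variable w; since ground terms form a free algebra, no two substitutions collapse to the same formula.
Number of ground instances = 12.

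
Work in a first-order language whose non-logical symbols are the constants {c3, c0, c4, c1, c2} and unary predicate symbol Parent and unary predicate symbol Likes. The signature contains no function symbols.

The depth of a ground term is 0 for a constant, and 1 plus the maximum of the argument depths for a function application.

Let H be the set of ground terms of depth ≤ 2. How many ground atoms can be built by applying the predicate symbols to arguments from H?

First count ground terms of depth ≤ 2.
With no function symbols every ground term is a constant, so there are exactly 5 ground terms at every depth bound.
N_0 = 5
N_1 = 5
N_2 = 5
Explicitly: c3, c0, c4, c1, c2.
So |H| = 5.
For each predicate symbol, the number of ground atoms is |H| raised to its arity; summing:
  Parent: 5;  Likes: 5
Total ground atoms: 5 + 5 = 10.

10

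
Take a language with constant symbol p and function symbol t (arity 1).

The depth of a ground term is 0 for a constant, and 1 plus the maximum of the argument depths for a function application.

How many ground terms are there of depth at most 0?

Write N_k for the number of ground terms of depth ≤ k. A term of depth ≤ k is either a constant or a function symbol applied to arguments of depth ≤ k−1, so N_k = 1 + N_{k-1}.
N_0 = 1
Explicitly: p.

1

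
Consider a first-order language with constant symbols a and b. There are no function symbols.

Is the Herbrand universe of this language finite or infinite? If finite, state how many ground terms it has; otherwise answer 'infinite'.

2

There are no function symbols, so every ground term is one of the 2 constants.
The Herbrand universe is {a, b}, which is finite with 2 elements.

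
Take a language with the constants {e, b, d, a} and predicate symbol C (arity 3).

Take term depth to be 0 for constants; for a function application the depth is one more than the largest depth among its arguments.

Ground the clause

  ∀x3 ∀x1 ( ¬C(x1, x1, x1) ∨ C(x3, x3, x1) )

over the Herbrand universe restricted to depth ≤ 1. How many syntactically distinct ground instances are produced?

Ground terms of depth ≤ 1:
  With no function symbols every ground term is a constant, so there are exactly 4 ground terms at every depth bound.
  N_0 = 4
  N_1 = 4
  Explicitly: e, b, d, a.
So there are 4 ground terms available for substitution.
Each of x3, x1 ranges independently over the available ground terms, and distinct assignments produce distinct instances.
Number of ground instances = 4^2 = 16.

16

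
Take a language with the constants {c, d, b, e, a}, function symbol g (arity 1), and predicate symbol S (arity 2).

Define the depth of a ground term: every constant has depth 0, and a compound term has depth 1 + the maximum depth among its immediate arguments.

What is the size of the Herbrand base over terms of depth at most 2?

First count ground terms of depth ≤ 2.
If N_k denotes the number of depth-≤k ground terms, the 5 constants give N_0 = 5, and each function symbol of arity r contributes N_{k-1}^r new terms at level k: N_k = 5 + N_{k-1}.
N_0 = 5
N_1 = 5 + 5 = 10
N_2 = 5 + 10 = 15
So |H| = 15.
A ground atom is a predicate applied to a tuple of terms from H, so the count is the sum over predicates of |H|^arity:
  S: 15^2 = 225
Total ground atoms: 225.

225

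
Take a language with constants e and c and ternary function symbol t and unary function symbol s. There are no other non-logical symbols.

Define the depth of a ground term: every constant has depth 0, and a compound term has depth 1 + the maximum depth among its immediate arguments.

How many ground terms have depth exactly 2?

1730

If N_k denotes the number of depth-≤k ground terms, the 2 constants give N_0 = 2, and each function symbol of arity r contributes N_{k-1}^r new terms at level k: N_k = 2 + N_{k-1}^3 + N_{k-1}.
N_0 = 2
N_1 = 2 + 2^3 + 2 = 12
N_2 = 2 + 12^3 + 12 = 1742
Terms of depth exactly 2: N_2 − N_1 = 1742 − 12 = 1730.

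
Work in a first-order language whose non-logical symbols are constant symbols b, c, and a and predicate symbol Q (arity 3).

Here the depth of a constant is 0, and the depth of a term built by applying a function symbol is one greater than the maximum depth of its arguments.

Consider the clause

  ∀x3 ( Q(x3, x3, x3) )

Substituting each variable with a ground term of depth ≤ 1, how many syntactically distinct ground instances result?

Ground terms of depth ≤ 1:
  With no function symbols every ground term is a constant, so there are exactly 3 ground terms at every depth bound.
  N_0 = 3
  N_1 = 3
  Explicitly: b, c, a.
So there are 3 ground terms available for substitution.
There is 1 variable to instantiate (x3),  occurring in at least one literal, so different choices give different ground instances.
Number of ground instances = 3.

3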